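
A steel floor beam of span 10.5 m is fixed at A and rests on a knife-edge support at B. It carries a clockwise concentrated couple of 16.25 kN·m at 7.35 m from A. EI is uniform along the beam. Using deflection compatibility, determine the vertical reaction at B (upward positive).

Take the reaction at B as the redundant and release it; the primary structure is a cantilever fixed at A.
Primary-structure tip deflection at B by superposition:
  clockwise couple 16.25 at a = 7.35: M₀a(2L − a)/(2EI) = 815.2/EI
Tip deflection under a unit load at B: L³/(3EI) = 385.9/EI.
The prop prevents deflection at B: R_B = δ_0/δ_{BB} = 815.2/385.9 = 2.112 kN.

R_B = 2.112 kN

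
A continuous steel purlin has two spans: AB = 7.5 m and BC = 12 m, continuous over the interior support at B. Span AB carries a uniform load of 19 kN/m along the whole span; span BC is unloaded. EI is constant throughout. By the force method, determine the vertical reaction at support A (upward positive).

Insert a hinge at B; M_B is the redundant, and each span becomes simply supported.
Discontinuity in slope at B on the released structure — sum the simple-span end rotations:
  span AB: UDL 19: wL³/(24EI) = 334/EI
  relative rotation θ_0 = (334 + 0)/EI = 334/EI
A unit hogging moment at B produces rotation L₁/(3EI) + L₂/(3EI) = 6.5/EI.
Compatibility: M_B·(L₁+L₂)/(3EI) = θ_0, giving M_B = 51.38 kN·m (hogging).
Span AB, ΣM about A with M_B applied at B: R_B^{AB}·7.5 = 534.4 + 51.38, so R_B^{AB} = 78.1 kN and R_A = 142.5 − 78.1 = 64.4 kN.

R_A = 64.4 kN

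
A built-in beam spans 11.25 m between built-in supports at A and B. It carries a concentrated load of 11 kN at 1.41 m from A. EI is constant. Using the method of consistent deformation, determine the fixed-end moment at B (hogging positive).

M_B = 1.7 kN·m

Release both end moments; the primary structure is a simply-supported span AB with redundants M_A and M_B.
On the primary (simply-supported) span, the end slopes from the loading are:
  at A: point load 11 at a = 1.41: Pab(L + b)/(6LEI) = 47.68/EI
  at B: point load 11 at a = 1.41: Pab(L + a)/(6LEI) = 28.62/EI
  θ_A0 = 47.68/EI,  θ_B0 = 28.62/EI
Flexibility coefficients: a unit moment at one end gives L/(3EI) there and L/(6EI) at the far end, so f₁₁ = f₂₂ = 3.75/EI and f₁₂ = f₂₁ = 1.875/EI.
Compatibility — zero rotation at each built-in end:
  3.75 M_A + 1.875 M_B = 47.68
  1.875 M_A + 3.75 M_B = 28.62
Solving the pair gives M_A = 11.87 kN·m and M_B = 1.7 kN·m (hogging).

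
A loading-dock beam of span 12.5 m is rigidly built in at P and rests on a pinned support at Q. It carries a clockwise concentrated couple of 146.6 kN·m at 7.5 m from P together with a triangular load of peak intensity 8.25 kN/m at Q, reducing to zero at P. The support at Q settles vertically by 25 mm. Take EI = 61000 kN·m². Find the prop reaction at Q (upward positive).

R_Q = 40.79 kN

Choose R_Q as the redundant. The primary structure is the cantilever fixed at P.
Deflection at Q on the released cantilever, summing each load's contribution:
  clockwise couple 146.6 at a = 7.5: M₀a(2L − a)/(2EI) = 9621/EI
  triangular load, peak 8.25 at the free end: 11w₀L⁴/(120EI) = 18463/EI
  δ_0 = 28084/EI
Flexibility coefficient — unit upward force at Q: δ_{QQ} = L³/(3EI) = 651/EI.
With EI = 61000 kN·m²: δ_0 = 0.46039 m and δ_{QQ} = 0.010673 m/kN.
Compatibility — the beam at Q must follow the support down by 0.025 m: δ_0 − R_Q·δ_{QQ} = 0.025, so R_Q = (0.46039 − 0.025)/0.010673 = 40.79 kN.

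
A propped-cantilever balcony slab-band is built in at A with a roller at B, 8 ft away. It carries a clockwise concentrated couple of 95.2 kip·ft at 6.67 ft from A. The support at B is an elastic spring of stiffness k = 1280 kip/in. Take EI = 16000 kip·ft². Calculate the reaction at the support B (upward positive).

R_B = 17.25 kip

Choose R_B as the redundant. The primary structure is the cantilever fixed at A.
Primary-structure tip deflection at B by superposition:
  clockwise couple 95.2 at a = 6.67: M₀a(2L − a)/(2EI) = 2962/EI
Flexibility coefficient — unit upward force at B: δ_{BB} = L³/(3EI) = 170.7/EI.
With EI = 16000 kip·ft²: δ_0 = 0.18514 ft and δ_{BB} = 0.010667 ft/kip.
Compatibility — the spring shortens by R_B/k under the reaction it provides: δ_0 − R_B·δ_{BB} = R_B/k. With 1/k = 1/(1280×12) ft/kip = 0.000065 ft/kip, R_B = δ_0 / (δ_{BB} + 1/k) = 0.18514 / (0.010667 + 0.000065) = 17.25 kip.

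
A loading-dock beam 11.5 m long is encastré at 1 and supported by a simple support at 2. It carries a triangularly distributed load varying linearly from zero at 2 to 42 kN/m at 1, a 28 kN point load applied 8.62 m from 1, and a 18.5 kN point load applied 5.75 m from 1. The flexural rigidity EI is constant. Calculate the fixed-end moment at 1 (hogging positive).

Release the roller at 2. Primary structure: cantilever fixed at 1.
Free-end deflection of the primary structure under the applied loading (downward +):
  triangular load, peak 42 at the fixed end: w₀L⁴/(30EI) = 24486/EI
  point load 28 at a = 8.62: Pa²(3L − a)/(6EI) = 8974/EI
  point load 18.5 at a = 5.75: Pa²(3L − a)/(6EI) = 2931/EI
  δ_0 = 36391/EI
Tip deflection under a unit load at 2: L³/(3EI) = 507/EI.
Compatibility at 2: δ_0 − R_2·δ_{22} = 0, so R_2 = 36391/507 = 71.78 kN.
Moment equilibrium about 1: M_1 = Σ(load moments about 1) − R_2·L = 1273 − 71.78×11.5 = 448 kN·m.

M_1 = 448 kN·m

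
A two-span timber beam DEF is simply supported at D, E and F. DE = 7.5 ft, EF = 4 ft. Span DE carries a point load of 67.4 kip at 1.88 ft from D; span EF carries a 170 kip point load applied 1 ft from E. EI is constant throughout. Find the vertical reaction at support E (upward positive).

R_E = 174.1 kip

Insert a hinge at E; M_E is the redundant, and each span becomes simply supported.
End slopes at the hinge E, treating each span as simply supported:
  span DE: point load 67.4 at a = 1.88: Pab(L + a)/(6LEI) = 148.4/EI
  span EF: point load 170 at a = 1: Pab(L + b)/(6LEI) = 148.8/EI
  relative rotation θ_0 = (148.4 + 148.8)/EI = 297.2/EI
A unit hogging moment at E produces rotation L₁/(3EI) + L₂/(3EI) = 3.833/EI.
Slope continuity at E: θ_0 = M_E·3.833/EI, so M_E = 297.2/3.833 = 77.53 kip·ft (hogging).
Span DE, ΣM about D with M_E applied at E: R_E^{DE}·7.5 = 126.7 + 77.53, so R_E^{DE} = 27.23 kip and R_D = 67.4 − 27.23 = 40.17 kip.
Span EF, ΣM about F: R_E^{EF}·4 = 510 + 77.53, so R_E^{EF} = 146.9 kip and R_F = 170 − 146.9 = 23.12 kip.
R_E = 27.23 + 146.9 = 174.1 kip.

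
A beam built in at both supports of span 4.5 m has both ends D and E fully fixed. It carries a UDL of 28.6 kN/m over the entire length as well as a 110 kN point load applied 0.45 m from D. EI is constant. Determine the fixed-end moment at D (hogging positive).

M_D = 88.36 kN·m

Take the two fixed-end moments M_D, M_E as redundants; the released structure is the simple span DE.
On the primary (simply-supported) span, the end slopes from the loading are:
  at D: UDL 28.6: wL³/(24EI) = 108.6/EI
  at E: UDL 28.6: wL³/(24EI) = 108.6/EI
  at D: point load 110 at a = 0.45: Pab(L + b)/(6LEI) = 63.48/EI
  at E: point load 110 at a = 0.45: Pab(L + a)/(6LEI) = 36.75/EI
  θ_D0 = 172.1/EI,  θ_E0 = 145.3/EI
Flexibility coefficients: a unit moment at one end gives L/(3EI) there and L/(6EI) at the far end, so f₁₁ = f₂₂ = 1.5/EI and f₁₂ = f₂₁ = 0.75/EI.
Compatibility — zero rotation at each built-in end:
  1.5 M_D + 0.75 M_E = 172.1
  0.75 M_D + 1.5 M_E = 145.3
Solving the pair gives M_D = 88.36 kN·m and M_E = 52.72 kN·m (hogging).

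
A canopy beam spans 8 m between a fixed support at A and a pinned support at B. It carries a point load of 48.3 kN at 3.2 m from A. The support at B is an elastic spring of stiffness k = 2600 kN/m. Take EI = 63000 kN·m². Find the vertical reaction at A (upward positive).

R_A = 39.5 kN

Take the reaction at B as the redundant and release it; the primary structure is a cantilever fixed at A.
Primary-structure tip deflection at B by superposition:
  point load 48.3 at a = 3.2: Pa²(3L − a)/(6EI) = 1715/EI
Tip deflection under a unit load at B: L³/(3EI) = 170.7/EI.
With EI = 63000 kN·m²: δ_0 = 0.027216 m and δ_{BB} = 0.002709 m/kN.
Compatibility — the spring shortens by R_B/k under the reaction it provides: δ_0 − R_B·δ_{BB} = R_B/k. With 1/k = 0.000385 m/kN, R_B = δ_0 / (δ_{BB} + 1/k) = 0.027216 / (0.002709 + 0.000385) = 8.797 kN.
Vertical equilibrium: R_A = ΣP − R_B = 48.3 − 8.797 = 39.5 kN.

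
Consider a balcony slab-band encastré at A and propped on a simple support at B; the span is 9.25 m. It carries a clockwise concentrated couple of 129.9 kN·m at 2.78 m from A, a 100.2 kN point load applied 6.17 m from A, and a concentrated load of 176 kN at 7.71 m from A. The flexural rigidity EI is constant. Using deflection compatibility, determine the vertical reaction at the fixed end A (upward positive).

Choose R_B as the redundant. The primary structure is the cantilever fixed at A.
Free-end deflection of the primary structure under the applied loading (downward +):
  clockwise couple 129.9 at a = 2.78: M₀a(2L − a)/(2EI) = 2838/EI
  point load 100.2 at a = 6.17: Pa²(3L − a)/(6EI) = 13719/EI
  point load 176 at a = 7.71: Pa²(3L − a)/(6EI) = 34944/EI
  δ_0 = 51502/EI
Tip deflection under a unit load at B: L³/(3EI) = 263.8/EI.
The prop prevents deflection at B: R_B = δ_0/δ_{BB} = 51502/263.8 = 195.2 kN.
Vertical equilibrium: R_A = ΣP − R_B = 276.2 − 195.2 = 80.98 kN.

R_A = 80.98 kN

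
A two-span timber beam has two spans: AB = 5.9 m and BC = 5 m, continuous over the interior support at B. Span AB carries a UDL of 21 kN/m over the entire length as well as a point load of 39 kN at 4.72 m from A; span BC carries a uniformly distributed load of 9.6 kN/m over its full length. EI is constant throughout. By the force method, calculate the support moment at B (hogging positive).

M_B = 81.16 kN·m

Insert a hinge at B; M_B is the redundant, and each span becomes simply supported.
Discontinuity in slope at B on the released structure — sum the simple-span end rotations:
  span AB: UDL 21: wL³/(24EI) = 179.7/EI
  span AB: point load 39 at a = 4.72: Pab(L + a)/(6LEI) = 65.16/EI
  span BC: UDL 9.6: wL³/(24EI) = 50/EI
  relative rotation θ_0 = (244.9 + 50)/EI = 294.9/EI
A unit hogging moment at B produces rotation L₁/(3EI) + L₂/(3EI) = 3.633/EI.
Slope continuity at B: θ_0 = M_B·3.633/EI, so M_B = 294.9/3.633 = 81.16 kN·m (hogging).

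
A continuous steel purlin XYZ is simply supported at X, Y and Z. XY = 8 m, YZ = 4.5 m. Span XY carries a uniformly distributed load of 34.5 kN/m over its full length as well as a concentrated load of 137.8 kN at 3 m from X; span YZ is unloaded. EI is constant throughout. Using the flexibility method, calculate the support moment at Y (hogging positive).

Take M_Y as the redundant. Released structure: two simple spans XY and YZ with a hinge at Y.
Rotations at Y on the released spans (each span's end-slope, ×1/EI):
  span XY: UDL 34.5: wL³/(24EI) = 736/EI
  span XY: point load 137.8 at a = 3: Pab(L + a)/(6LEI) = 473.7/EI
  relative rotation θ_0 = (1210 + 0)/EI = 1210/EI
A unit hogging moment at Y produces rotation L₁/(3EI) + L₂/(3EI) = 4.167/EI.
Slope continuity at Y: θ_0 = M_Y·4.167/EI, so M_Y = 1210/4.167 = 290.3 kN·m (hogging).

M_Y = 290.3 kN·m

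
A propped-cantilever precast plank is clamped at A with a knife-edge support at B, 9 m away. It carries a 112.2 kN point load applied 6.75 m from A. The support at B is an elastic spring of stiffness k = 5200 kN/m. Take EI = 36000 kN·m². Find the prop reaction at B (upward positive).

R_B = 69.03 kN

Choose R_B as the redundant. The primary structure is the cantilever fixed at A.
Downward deflection at the released point B due to the loads:
  point load 112.2 at a = 6.75: Pa²(3L − a)/(6EI) = 17253/EI
Tip deflection under a unit load at B: L³/(3EI) = 243/EI.
With EI = 36000 kN·m²: δ_0 = 0.47926 m and δ_{BB} = 0.00675 m/kN.
Compatibility — the spring shortens by R_B/k under the reaction it provides: δ_0 − R_B·δ_{BB} = R_B/k. With 1/k = 0.000192 m/kN, R_B = δ_0 / (δ_{BB} + 1/k) = 0.47926 / (0.00675 + 0.000192) = 69.03 kN.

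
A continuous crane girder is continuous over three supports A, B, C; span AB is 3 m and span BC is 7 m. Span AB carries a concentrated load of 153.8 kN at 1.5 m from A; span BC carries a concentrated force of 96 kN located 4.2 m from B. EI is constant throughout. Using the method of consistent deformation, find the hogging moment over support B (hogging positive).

M_B = 105 kN·m

Insert a hinge at B; M_B is the redundant, and each span becomes simply supported.
End slopes at the hinge B, treating each span as simply supported:
  span AB: point load 153.8 at a = 1.5: Pab(L + a)/(6LEI) = 86.51/EI
  span BC: point load 96 at a = 4.2: Pab(L + b)/(6LEI) = 263.4/EI
  relative rotation θ_0 = (86.51 + 263.4)/EI = 349.9/EI
A unit hogging moment at B produces rotation L₁/(3EI) + L₂/(3EI) = 3.333/EI.
Compatibility: M_B·(L₁+L₂)/(3EI) = θ_0, giving M_B = 105 kN·m (hogging).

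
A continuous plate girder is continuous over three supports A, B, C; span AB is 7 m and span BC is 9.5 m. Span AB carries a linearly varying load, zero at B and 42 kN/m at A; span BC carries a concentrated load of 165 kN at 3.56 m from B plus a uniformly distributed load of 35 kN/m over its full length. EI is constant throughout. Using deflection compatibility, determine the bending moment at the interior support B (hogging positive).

Take M_B as the redundant. Released structure: two simple spans AB and BC with a hinge at B.
Discontinuity in slope at B on the released structure — sum the simple-span end rotations:
  span AB: triangular load, peak 42: 7w₀L³/(360EI) = 280.1/EI
  span BC: point load 165 at a = 3.56: Pab(L + b)/(6LEI) = 945.1/EI
  span BC: UDL 35: wL³/(24EI) = 1250/EI
  relative rotation θ_0 = (280.1 + 2195)/EI = 2476/EI
A unit hogging moment at B produces rotation L₁/(3EI) + L₂/(3EI) = 5.5/EI.
Slope continuity at B: θ_0 = M_B·5.5/EI, so M_B = 2476/5.5 = 450.1 kN·m (hogging).

M_B = 450.1 kN·m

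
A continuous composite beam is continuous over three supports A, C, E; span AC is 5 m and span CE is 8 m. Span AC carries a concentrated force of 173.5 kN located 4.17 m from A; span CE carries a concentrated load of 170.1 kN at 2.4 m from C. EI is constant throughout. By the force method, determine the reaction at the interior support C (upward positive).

R_C = 326.1 kN

Take M_C as the redundant. Released structure: two simple spans AC and CE with a hinge at C.
Discontinuity in slope at C on the released structure — sum the simple-span end rotations:
  span AC: point load 173.5 at a = 4.17: Pab(L + a)/(6LEI) = 183.6/EI
  span CE: point load 170.1 at a = 2.4: Pab(L + b)/(6LEI) = 647.7/EI
  relative rotation θ_0 = (183.6 + 647.7)/EI = 831.3/EI
A unit hogging moment at C produces rotation L₁/(3EI) + L₂/(3EI) = 4.333/EI.
Compatibility: M_C·(L₁+L₂)/(3EI) = θ_0, giving M_C = 191.8 kN·m (hogging).
Span AC, ΣM about A with M_C applied at C: R_C^{AC}·5 = 723.5 + 191.8, so R_C^{AC} = 183.1 kN and R_A = 173.5 − 183.1 = -9.566 kN.
Span CE, ΣM about E: R_C^{CE}·8 = 952.6 + 191.8, so R_C^{CE} = 143 kN and R_E = 170.1 − 143 = 27.05 kN.
R_C = 183.1 + 143 = 326.1 kN.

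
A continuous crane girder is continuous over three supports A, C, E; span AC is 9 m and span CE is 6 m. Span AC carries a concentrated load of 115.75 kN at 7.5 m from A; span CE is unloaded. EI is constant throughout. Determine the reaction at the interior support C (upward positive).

Release continuity at C by inserting a hinge; the redundant is the internal moment M_C. The primary structure is two simply-supported spans AC and CE.
Discontinuity in slope at C on the released structure — sum the simple-span end rotations:
  span AC: point load 115.75 at a = 7.5: Pab(L + a)/(6LEI) = 397.9/EI
  relative rotation θ_0 = (397.9 + 0)/EI = 397.9/EI
A unit hogging moment at C produces rotation L₁/(3EI) + L₂/(3EI) = 5/EI.
Compatibility: M_C·(L₁+L₂)/(3EI) = θ_0, giving M_C = 79.58 kN·m (hogging).
Span AC, ΣM about A with M_C applied at C: R_C^{AC}·9 = 868.1 + 79.58, so R_C^{AC} = 105.3 kN and R_A = 115.8 − 105.3 = 10.45 kN.
Span CE, ΣM about E: R_C^{CE}·6 = 0 + 79.58, so R_C^{CE} = 13.26 kN and R_E = 0 − 13.26 = -13.26 kN.
R_C = 105.3 + 13.26 = 118.6 kN.

R_C = 118.6 kN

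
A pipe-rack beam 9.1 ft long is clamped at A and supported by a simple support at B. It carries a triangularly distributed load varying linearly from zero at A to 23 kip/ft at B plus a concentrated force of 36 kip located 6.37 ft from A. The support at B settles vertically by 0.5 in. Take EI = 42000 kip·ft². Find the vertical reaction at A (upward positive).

R_A = 69.77 kip

Release the roller at B. Primary structure: cantilever fixed at A.
Primary-structure tip deflection at B by superposition:
  triangular load, peak 23 at the free end: 11w₀L⁴/(120EI) = 14458/EI
  point load 36 at a = 6.37: Pa²(3L − a)/(6EI) = 5096/EI
  δ_0 = 19554/EI
Flexibility coefficient — unit upward force at B: δ_{BB} = L³/(3EI) = 251.2/EI.
With EI = 42000 kip·ft²: δ_0 = 0.46556 ft and δ_{BB} = 0.005981 ft/kip.
Compatibility — the beam at B must follow the support down by 0.04167 ft: δ_0 − R_B·δ_{BB} = 0.04167, so R_B = (0.46556 − 0.04167)/0.005981 = 70.88 kip.
Vertical equilibrium: R_A = ΣP − R_B = 140.7 − 70.88 = 69.77 kip.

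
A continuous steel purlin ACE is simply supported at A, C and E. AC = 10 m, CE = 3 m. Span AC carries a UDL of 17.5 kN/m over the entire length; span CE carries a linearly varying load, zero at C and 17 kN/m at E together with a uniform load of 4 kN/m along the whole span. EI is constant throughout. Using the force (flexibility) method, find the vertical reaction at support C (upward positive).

Take M_C as the redundant. Released structure: two simple spans AC and CE with a hinge at C.
End slopes at the hinge C, treating each span as simply supported:
  span AC: UDL 17.5: wL³/(24EI) = 729.2/EI
  span CE: triangular load, peak 17: 7w₀L³/(360EI) = 8.925/EI
  span CE: UDL 4: wL³/(24EI) = 4.5/EI
  relative rotation θ_0 = (729.2 + 13.43)/EI = 742.6/EI
A unit hogging moment at C produces rotation L₁/(3EI) + L₂/(3EI) = 4.333/EI.
Slope continuity at C: θ_0 = M_C·4.333/EI, so M_C = 742.6/4.333 = 171.4 kN·m (hogging).
Span AC, ΣM about A with M_C applied at C: R_C^{AC}·10 = 875 + 171.4, so R_C^{AC} = 104.6 kN and R_A = 175 − 104.6 = 70.36 kN.
Span CE, ΣM about E: R_C^{CE}·3 = 43.5 + 171.4, so R_C^{CE} = 71.62 kN and R_E = 37.5 − 71.62 = -34.12 kN.
R_C = 104.6 + 71.62 = 176.3 kN.

R_C = 176.3 kN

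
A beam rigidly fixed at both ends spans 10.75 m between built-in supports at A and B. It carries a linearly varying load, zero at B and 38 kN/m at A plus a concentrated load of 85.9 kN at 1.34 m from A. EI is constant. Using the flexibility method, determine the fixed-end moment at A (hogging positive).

Release both end moments; the primary structure is a simply-supported span AB with redundants M_A and M_B.
Simple-span end rotations at A and B under the given loads:
  at A: triangular load, peak 38: w₀L³/(45EI) = 1049/EI
  at B: triangular load, peak 38: 7w₀L³/(360EI) = 917.9/EI
  at A: point load 85.9 at a = 1.34: Pab(L + b)/(6LEI) = 338.5/EI
  at B: point load 85.9 at a = 1.34: Pab(L + a)/(6LEI) = 203/EI
  θ_A0 = 1388/EI,  θ_B0 = 1121/EI
Flexibility coefficients: a unit moment at one end gives L/(3EI) there and L/(6EI) at the far end, so f₁₁ = f₂₂ = 3.583/EI and f₁₂ = f₂₁ = 1.792/EI.
Compatibility — zero rotation at each built-in end:
  3.583 M_A + 1.792 M_B = 1388
  1.792 M_A + 3.583 M_B = 1121
Solving the pair gives M_A = 307.8 kN·m and M_B = 158.9 kN·m (hogging).

M_A = 307.8 kN·m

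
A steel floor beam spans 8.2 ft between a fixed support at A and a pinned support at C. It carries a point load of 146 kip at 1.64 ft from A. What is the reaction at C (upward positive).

Remove the prop at C; the released (primary) structure is a cantilever built in at A.
Free-end deflection of the primary structure under the applied loading (downward +):
  point load 146 at a = 1.64: Pa²(3L − a)/(6EI) = 1503/EI
Tip deflection under a unit load at C: L³/(3EI) = 183.8/EI.
The prop prevents deflection at C: R_C = δ_0/δ_{CC} = 1503/183.8 = 8.176 kip.

R_C = 8.176 kip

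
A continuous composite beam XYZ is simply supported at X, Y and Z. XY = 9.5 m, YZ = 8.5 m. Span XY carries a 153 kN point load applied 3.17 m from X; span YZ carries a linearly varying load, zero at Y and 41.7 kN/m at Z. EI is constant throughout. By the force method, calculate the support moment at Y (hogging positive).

Insert a hinge at Y; M_Y is the redundant, and each span becomes simply supported.
Rotations at Y on the released spans (each span's end-slope, ×1/EI):
  span XY: point load 153 at a = 3.17: Pab(L + a)/(6LEI) = 682.4/EI
  span YZ: triangular load, peak 41.7: 7w₀L³/(360EI) = 498/EI
  relative rotation θ_0 = (682.4 + 498)/EI = 1180/EI
A unit hogging moment at Y produces rotation L₁/(3EI) + L₂/(3EI) = 6/EI.
Compatibility: M_Y·(L₁+L₂)/(3EI) = θ_0, giving M_Y = 196.7 kN·m (hogging).

M_Y = 196.7 kN·m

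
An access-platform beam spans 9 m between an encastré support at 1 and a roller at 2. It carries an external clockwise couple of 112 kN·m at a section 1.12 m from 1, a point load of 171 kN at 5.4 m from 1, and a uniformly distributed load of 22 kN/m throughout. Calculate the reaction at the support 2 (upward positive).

Choose R_2 as the redundant. The primary structure is the cantilever fixed at 1.
Downward deflection at the released point 2 due to the loads:
  clockwise couple 112 at a = 1.12: M₀a(2L − a)/(2EI) = 1059/EI
  point load 171 at a = 5.4: Pa²(3L − a)/(6EI) = 17951/EI
  UDL 22: wL⁴/(8EI) = 18043/EI
  δ_0 = 37052/EI
Tip deflection under a unit load at 2: L³/(3EI) = 243/EI.
The prop prevents deflection at 2: R_2 = δ_0/δ_{22} = 37052/243 = 152.5 kN.

R_2 = 152.5 kN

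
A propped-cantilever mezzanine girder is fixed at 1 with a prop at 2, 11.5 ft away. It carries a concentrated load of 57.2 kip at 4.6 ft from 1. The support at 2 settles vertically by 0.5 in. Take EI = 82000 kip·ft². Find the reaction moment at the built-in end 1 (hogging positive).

M_1 = 203.8 kip·ft

Remove the prop at 2; the released (primary) structure is a cantilever built in at 1.
Free-end deflection of the primary structure under the applied loading (downward +):
  point load 57.2 at a = 4.6: Pa²(3L − a)/(6EI) = 6032/EI
Flexibility coefficient — unit upward force at 2: δ_{22} = L³/(3EI) = 507/EI.
With EI = 82000 kip·ft²: δ_0 = 0.073556 ft and δ_{22} = 0.006182 ft/kip.
Compatibility — the beam at 2 must follow the support down by 0.04167 ft: δ_0 − R_2·δ_{22} = 0.04167, so R_2 = (0.073556 − 0.04167)/0.006182 = 5.158 kip.
Moment equilibrium about 1: M_1 = Σ(load moments about 1) − R_2·L = 263.1 − 5.158×11.5 = 203.8 kip·ft.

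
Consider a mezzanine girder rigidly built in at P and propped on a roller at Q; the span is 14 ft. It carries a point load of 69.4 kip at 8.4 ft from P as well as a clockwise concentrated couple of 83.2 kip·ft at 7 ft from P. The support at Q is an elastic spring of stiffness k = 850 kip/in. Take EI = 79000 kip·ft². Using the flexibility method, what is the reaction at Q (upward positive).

R_Q = 36.36 kip

Release the roller at Q. Primary structure: cantilever fixed at P.
Free-end deflection of the primary structure under the applied loading (downward +):
  point load 69.4 at a = 8.4: Pa²(3L − a)/(6EI) = 27422/EI
  clockwise couple 83.2 at a = 7: M₀a(2L − a)/(2EI) = 6115/EI
  δ_0 = 33538/EI
Flexibility coefficient — unit upward force at Q: δ_{QQ} = L³/(3EI) = 914.7/EI.
With EI = 79000 kip·ft²: δ_0 = 0.42453 ft and δ_{QQ} = 0.011578 ft/kip.
Compatibility — the spring shortens by R_Q/k under the reaction it provides: δ_0 − R_Q·δ_{QQ} = R_Q/k. With 1/k = 1/(850×12) ft/kip = 0.000098 ft/kip, R_Q = δ_0 / (δ_{QQ} + 1/k) = 0.42453 / (0.011578 + 0.000098) = 36.36 kip.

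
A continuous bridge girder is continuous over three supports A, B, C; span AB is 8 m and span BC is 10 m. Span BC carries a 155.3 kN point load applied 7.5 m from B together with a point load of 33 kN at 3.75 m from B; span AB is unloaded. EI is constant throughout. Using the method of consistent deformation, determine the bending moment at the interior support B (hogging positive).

Take M_B as the redundant. Released structure: two simple spans AB and BC with a hinge at B.
Rotations at B on the released spans (each span's end-slope, ×1/EI):
  span BC: point load 155.3 at a = 7.5: Pab(L + b)/(6LEI) = 606.6/EI
  span BC: point load 33 at a = 3.75: Pab(L + b)/(6LEI) = 209.5/EI
  relative rotation θ_0 = (0 + 816.1)/EI = 816.1/EI
A unit hogging moment at B produces rotation L₁/(3EI) + L₂/(3EI) = 6/EI.
Slope continuity at B: θ_0 = M_B·6/EI, so M_B = 816.1/6 = 136 kN·m (hogging).

M_B = 136 kN·m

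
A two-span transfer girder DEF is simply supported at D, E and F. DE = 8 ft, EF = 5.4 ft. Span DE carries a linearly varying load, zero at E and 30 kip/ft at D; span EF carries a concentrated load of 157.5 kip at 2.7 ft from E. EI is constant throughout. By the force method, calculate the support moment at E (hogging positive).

M_E = 131.1 kip·ft

Release continuity at E by inserting a hinge; the redundant is the internal moment M_E. The primary structure is two simply-supported spans DE and EF.
Rotations at E on the released spans (each span's end-slope, ×1/EI):
  span DE: triangular load, peak 30: 7w₀L³/(360EI) = 298.7/EI
  span EF: point load 157.5 at a = 2.7: Pab(L + b)/(6LEI) = 287/EI
  relative rotation θ_0 = (298.7 + 287)/EI = 585.7/EI
A unit hogging moment at E produces rotation L₁/(3EI) + L₂/(3EI) = 4.467/EI.
Compatibility: M_E·(L₁+L₂)/(3EI) = θ_0, giving M_E = 131.1 kip·ft (hogging).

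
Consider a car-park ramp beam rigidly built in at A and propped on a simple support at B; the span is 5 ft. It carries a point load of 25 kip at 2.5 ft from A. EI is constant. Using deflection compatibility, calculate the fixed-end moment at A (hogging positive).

Take the reaction at B as the redundant and release it; the primary structure is a cantilever fixed at A.
Deflection at B on the released cantilever, summing each load's contribution:
  point load 25 at a = 2.5: Pa²(3L − a)/(6EI) = 325.5/EI
Flexibility coefficient — unit upward force at B: δ_{BB} = L³/(3EI) = 41.67/EI.
The prop prevents deflection at B: R_B = δ_0/δ_{BB} = 325.5/41.67 = 7.812 kip.
Moment equilibrium about A: M_A = Σ(load moments about A) − R_B·L = 62.5 − 7.812×5 = 23.44 kip·ft.

M_A = 23.44 kip·ft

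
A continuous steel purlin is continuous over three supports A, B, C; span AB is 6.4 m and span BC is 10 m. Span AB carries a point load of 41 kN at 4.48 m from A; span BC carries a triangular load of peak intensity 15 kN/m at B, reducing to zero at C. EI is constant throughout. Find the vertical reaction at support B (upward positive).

Insert a hinge at B; M_B is the redundant, and each span becomes simply supported.
End slopes at the hinge B, treating each span as simply supported:
  span AB: point load 41 at a = 4.48: Pab(L + a)/(6LEI) = 99.92/EI
  span BC: triangular load, peak 15: w₀L³/(45EI) = 333.3/EI
  relative rotation θ_0 = (99.92 + 333.3)/EI = 433.3/EI
A unit hogging moment at B produces rotation L₁/(3EI) + L₂/(3EI) = 5.467/EI.
Compatibility: M_B·(L₁+L₂)/(3EI) = θ_0, giving M_B = 79.25 kN·m (hogging).
Span AB, ΣM about A with M_B applied at B: R_B^{AB}·6.4 = 183.7 + 79.25, so R_B^{AB} = 41.08 kN and R_A = 41 − 41.08 = -0.08344 kN.
Span BC, ΣM about C: R_B^{BC}·10 = 500 + 79.25, so R_B^{BC} = 57.93 kN and R_C = 75 − 57.93 = 17.07 kN.
R_B = 41.08 + 57.93 = 99.01 kN.

R_B = 99.01 kN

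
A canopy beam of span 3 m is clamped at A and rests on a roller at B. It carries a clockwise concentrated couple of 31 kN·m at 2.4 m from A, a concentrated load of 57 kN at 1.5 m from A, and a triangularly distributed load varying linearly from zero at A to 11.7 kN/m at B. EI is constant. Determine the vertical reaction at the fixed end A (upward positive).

R_A = 32.2 kN

Release the roller at B. Primary structure: cantilever fixed at A.
Downward deflection at the released point B due to the loads:
  clockwise couple 31 at a = 2.4: M₀a(2L − a)/(2EI) = 133.9/EI
  point load 57 at a = 1.5: Pa²(3L − a)/(6EI) = 160.3/EI
  triangular load, peak 11.7 at the free end: 11w₀L⁴/(120EI) = 86.87/EI
  δ_0 = 381.1/EI
Tip deflection under a unit load at B: L³/(3EI) = 9/EI.
The prop prevents deflection at B: R_B = δ_0/δ_{BB} = 381.1/9 = 42.34 kN.
Vertical equilibrium: R_A = ΣP − R_B = 74.55 − 42.34 = 32.2 kN.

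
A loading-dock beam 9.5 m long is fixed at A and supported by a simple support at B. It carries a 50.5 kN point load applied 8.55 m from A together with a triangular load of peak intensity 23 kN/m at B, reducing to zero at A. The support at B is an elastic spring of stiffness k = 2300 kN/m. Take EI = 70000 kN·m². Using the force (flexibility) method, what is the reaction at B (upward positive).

Release the roller at B. Primary structure: cantilever fixed at A.
Free-end deflection of the primary structure under the applied loading (downward +):
  point load 50.5 at a = 8.55: Pa²(3L − a)/(6EI) = 12275/EI
  triangular load, peak 23 at the free end: 11w₀L⁴/(120EI) = 17173/EI
  δ_0 = 29447/EI
Flexibility coefficient — unit upward force at B: δ_{BB} = L³/(3EI) = 285.8/EI.
With EI = 70000 kN·m²: δ_0 = 0.42068 m and δ_{BB} = 0.004083 m/kN.
Compatibility — the spring shortens by R_B/k under the reaction it provides: δ_0 − R_B·δ_{BB} = R_B/k. With 1/k = 0.000435 m/kN, R_B = δ_0 / (δ_{BB} + 1/k) = 0.42068 / (0.004083 + 0.000435) = 93.12 kN.

R_B = 93.12 kN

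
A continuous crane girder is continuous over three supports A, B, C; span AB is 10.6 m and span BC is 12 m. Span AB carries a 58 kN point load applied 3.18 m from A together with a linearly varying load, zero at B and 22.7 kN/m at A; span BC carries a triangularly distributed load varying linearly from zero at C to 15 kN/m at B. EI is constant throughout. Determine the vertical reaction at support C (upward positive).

R_C = 14.53 kN

Release continuity at B by inserting a hinge; the redundant is the internal moment M_B. The primary structure is two simply-supported spans AB and BC.
Discontinuity in slope at B on the released structure — sum the simple-span end rotations:
  span AB: point load 58 at a = 3.18: Pab(L + a)/(6LEI) = 296.5/EI
  span AB: triangular load, peak 22.7: 7w₀L³/(360EI) = 525.7/EI
  span BC: triangular load, peak 15: w₀L³/(45EI) = 576/EI
  relative rotation θ_0 = (822.2 + 576)/EI = 1398/EI
A unit hogging moment at B produces rotation L₁/(3EI) + L₂/(3EI) = 7.533/EI.
Slope continuity at B: θ_0 = M_B·7.533/EI, so M_B = 1398/7.533 = 185.6 kN·m (hogging).
Span BC, ΣM about C: R_B^{BC}·12 = 720 + 185.6, so R_B^{BC} = 75.47 kN and R_C = 90 − 75.47 = 14.53 kN.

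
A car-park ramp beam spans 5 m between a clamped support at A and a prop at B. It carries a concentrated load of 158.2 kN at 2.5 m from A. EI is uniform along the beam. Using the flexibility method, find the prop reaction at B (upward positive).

Remove the prop at B; the released (primary) structure is a cantilever built in at A.
Deflection at B on the released cantilever, summing each load's contribution:
  point load 158.2 at a = 2.5: Pa²(3L − a)/(6EI) = 2060/EI
Flexibility coefficient — unit upward force at B: δ_{BB} = L³/(3EI) = 41.67/EI.
Compatibility at B: δ_0 − R_B·δ_{BB} = 0, so R_B = 2060/41.67 = 49.44 kN.

R_B = 49.44 kN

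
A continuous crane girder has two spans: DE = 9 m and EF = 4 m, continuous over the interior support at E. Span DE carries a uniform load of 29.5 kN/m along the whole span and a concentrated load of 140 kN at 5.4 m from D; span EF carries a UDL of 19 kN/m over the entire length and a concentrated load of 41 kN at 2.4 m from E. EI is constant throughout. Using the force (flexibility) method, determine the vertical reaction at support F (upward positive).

R_F = -36.01 kN

Take M_E as the redundant. Released structure: two simple spans DE and EF with a hinge at E.
Discontinuity in slope at E on the released structure — sum the simple-span end rotations:
  span DE: UDL 29.5: wL³/(24EI) = 896.1/EI
  span DE: point load 140 at a = 5.4: Pab(L + a)/(6LEI) = 725.8/EI
  span EF: UDL 19: wL³/(24EI) = 50.67/EI
  span EF: point load 41 at a = 2.4: Pab(L + b)/(6LEI) = 36.74/EI
  relative rotation θ_0 = (1622 + 87.4)/EI = 1709/EI
A unit hogging moment at E produces rotation L₁/(3EI) + L₂/(3EI) = 4.333/EI.
Compatibility: M_E·(L₁+L₂)/(3EI) = θ_0, giving M_E = 394.4 kN·m (hogging).
Span EF, ΣM about F: R_E^{EF}·4 = 217.6 + 394.4, so R_E^{EF} = 153 kN and R_F = 117 − 153 = -36.01 kN.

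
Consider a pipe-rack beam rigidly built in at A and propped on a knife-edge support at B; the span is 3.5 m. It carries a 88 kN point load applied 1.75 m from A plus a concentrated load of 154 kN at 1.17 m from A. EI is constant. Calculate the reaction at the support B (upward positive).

Take the reaction at B as the redundant and release it; the primary structure is a cantilever fixed at A.
Downward deflection at the released point B due to the loads:
  point load 88 at a = 1.75: Pa²(3L − a)/(6EI) = 393/EI
  point load 154 at a = 1.17: Pa²(3L − a)/(6EI) = 327.8/EI
  δ_0 = 720.8/EI
Tip deflection under a unit load at B: L³/(3EI) = 14.29/EI.
Compatibility at B: δ_0 − R_B·δ_{BB} = 0, so R_B = 720.8/14.29 = 50.44 kN.

R_B = 50.44 kN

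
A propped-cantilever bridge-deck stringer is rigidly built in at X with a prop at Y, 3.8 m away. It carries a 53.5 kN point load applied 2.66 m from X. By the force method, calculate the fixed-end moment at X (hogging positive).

M_X = 27.75 kN·m

Choose R_Y as the redundant. The primary structure is the cantilever fixed at X.
Free-end deflection of the primary structure under the applied loading (downward +):
  point load 53.5 at a = 2.66: Pa²(3L − a)/(6EI) = 551.4/EI
Tip deflection under a unit load at Y: L³/(3EI) = 18.29/EI.
The prop prevents deflection at Y: R_Y = δ_0/δ_{YY} = 551.4/18.29 = 30.15 kN.
Moment equilibrium about X: M_X = Σ(load moments about X) − R_Y·L = 142.3 − 30.15×3.8 = 27.75 kN·m.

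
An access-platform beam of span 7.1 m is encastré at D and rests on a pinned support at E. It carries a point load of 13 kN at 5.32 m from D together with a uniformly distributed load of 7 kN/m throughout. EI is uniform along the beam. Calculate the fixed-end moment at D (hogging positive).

Take the reaction at E as the redundant and release it; the primary structure is a cantilever fixed at D.
Primary-structure tip deflection at E by superposition:
  point load 13 at a = 5.32: Pa²(3L − a)/(6EI) = 979.9/EI
  UDL 7: wL⁴/(8EI) = 2224/EI
  δ_0 = 3203/EI
Tip deflection under a unit load at E: L³/(3EI) = 119.3/EI.
The prop prevents deflection at E: R_E = δ_0/δ_{EE} = 3203/119.3 = 26.85 kN.
Moment equilibrium about D: M_D = Σ(load moments about D) − R_E·L = 245.6 − 26.85×7.1 = 54.95 kN·m.

M_D = 54.95 kN·m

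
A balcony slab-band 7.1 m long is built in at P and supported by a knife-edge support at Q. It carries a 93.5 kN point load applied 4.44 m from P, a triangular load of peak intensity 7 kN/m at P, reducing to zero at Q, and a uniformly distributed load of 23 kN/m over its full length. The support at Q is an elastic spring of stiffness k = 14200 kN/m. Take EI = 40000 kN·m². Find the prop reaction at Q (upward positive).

Release the roller at Q. Primary structure: cantilever fixed at P.
Deflection at Q on the released cantilever, summing each load's contribution:
  point load 93.5 at a = 4.44: Pa²(3L − a)/(6EI) = 5179/EI
  triangular load, peak 7 at the fixed end: w₀L⁴/(30EI) = 592.9/EI
  UDL 23: wL⁴/(8EI) = 7306/EI
  δ_0 = 13078/EI
Tip deflection under a unit load at Q: L³/(3EI) = 119.3/EI.
With EI = 40000 kN·m²: δ_0 = 0.32696 m and δ_{QQ} = 0.002983 m/kN.
Compatibility — the spring shortens by R_Q/k under the reaction it provides: δ_0 − R_Q·δ_{QQ} = R_Q/k. With 1/k = 0.00007 m/kN, R_Q = δ_0 / (δ_{QQ} + 1/k) = 0.32696 / (0.002983 + 0.00007) = 107.1 kN.

R_Q = 107.1 kN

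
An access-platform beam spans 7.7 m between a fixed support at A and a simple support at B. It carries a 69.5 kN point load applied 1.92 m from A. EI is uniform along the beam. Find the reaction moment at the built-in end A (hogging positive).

Take the reaction at B as the redundant and release it; the primary structure is a cantilever fixed at A.
Free-end deflection of the primary structure under the applied loading (downward +):
  point load 69.5 at a = 1.92: Pa²(3L − a)/(6EI) = 904.4/EI
Tip deflection under a unit load at B: L³/(3EI) = 152.2/EI.
The prop prevents deflection at B: R_B = δ_0/δ_{BB} = 904.4/152.2 = 5.943 kN.
Moment equilibrium about A: M_A = Σ(load moments about A) − R_B·L = 133.4 − 5.943×7.7 = 87.68 kN·m.

M_A = 87.68 kN·m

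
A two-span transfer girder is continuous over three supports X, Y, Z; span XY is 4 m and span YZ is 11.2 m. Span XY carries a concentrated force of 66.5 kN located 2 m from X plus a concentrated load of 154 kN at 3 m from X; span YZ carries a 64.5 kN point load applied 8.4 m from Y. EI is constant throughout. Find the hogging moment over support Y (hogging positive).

M_Y = 102.1 kN·m

Release continuity at Y by inserting a hinge; the redundant is the internal moment M_Y. The primary structure is two simply-supported spans XY and YZ.
Discontinuity in slope at Y on the released structure — sum the simple-span end rotations:
  span XY: point load 66.5 at a = 2: Pab(L + a)/(6LEI) = 66.5/EI
  span XY: point load 154 at a = 3: Pab(L + a)/(6LEI) = 134.8/EI
  span YZ: point load 64.5 at a = 8.4: Pab(L + b)/(6LEI) = 316.1/EI
  relative rotation θ_0 = (201.2 + 316.1)/EI = 517.3/EI
A unit hogging moment at Y produces rotation L₁/(3EI) + L₂/(3EI) = 5.067/EI.
Slope continuity at Y: θ_0 = M_Y·5.067/EI, so M_Y = 517.3/5.067 = 102.1 kN·m (hogging).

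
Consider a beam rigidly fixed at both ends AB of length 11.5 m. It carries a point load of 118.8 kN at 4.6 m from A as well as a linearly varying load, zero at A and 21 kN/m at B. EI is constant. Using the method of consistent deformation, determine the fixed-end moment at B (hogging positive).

Release both end moments; the primary structure is a simply-supported span AB with redundants M_A and M_B.
On the primary (simply-supported) span, the end slopes from the loading are:
  at A: point load 118.8 at a = 4.6: Pab(L + b)/(6LEI) = 1006/EI
  at B: point load 118.8 at a = 4.6: Pab(L + a)/(6LEI) = 879.8/EI
  at A: triangular load, peak 21: 7w₀L³/(360EI) = 621/EI
  at B: triangular load, peak 21: w₀L³/(45EI) = 709.7/EI
  θ_A0 = 1627/EI,  θ_B0 = 1590/EI
Flexibility coefficients: a unit moment at one end gives L/(3EI) there and L/(6EI) at the far end, so f₁₁ = f₂₂ = 3.833/EI and f₁₂ = f₂₁ = 1.917/EI.
Compatibility — zero rotation at each built-in end:
  3.833 M_A + 1.917 M_B = 1627
  1.917 M_A + 3.833 M_B = 1590
Solving the pair gives M_A = 289.3 kN·m and M_B = 270 kN·m (hogging).

M_B = 270 kN·m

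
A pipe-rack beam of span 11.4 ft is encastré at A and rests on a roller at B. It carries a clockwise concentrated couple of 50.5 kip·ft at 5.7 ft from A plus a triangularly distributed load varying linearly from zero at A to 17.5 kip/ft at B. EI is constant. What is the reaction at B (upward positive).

Release the roller at B. Primary structure: cantilever fixed at A.
Deflection at B on the released cantilever, summing each load's contribution:
  clockwise couple 50.5 at a = 5.7: M₀a(2L − a)/(2EI) = 2461/EI
  triangular load, peak 17.5 at the free end: 11w₀L⁴/(120EI) = 27094/EI
  δ_0 = 29555/EI
Flexibility coefficient — unit upward force at B: δ_{BB} = L³/(3EI) = 493.8/EI.
Compatibility at B: δ_0 − R_B·δ_{BB} = 0, so R_B = 29555/493.8 = 59.85 kip.

R_B = 59.85 kip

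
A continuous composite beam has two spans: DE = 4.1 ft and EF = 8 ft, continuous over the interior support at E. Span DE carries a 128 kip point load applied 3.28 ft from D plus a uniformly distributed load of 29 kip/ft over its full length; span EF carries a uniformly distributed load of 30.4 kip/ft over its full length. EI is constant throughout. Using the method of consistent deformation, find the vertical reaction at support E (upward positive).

R_E = 359.8 kip

Insert a hinge at E; M_E is the redundant, and each span becomes simply supported.
End slopes at the hinge E, treating each span as simply supported:
  span DE: point load 128 at a = 3.28: Pab(L + a)/(6LEI) = 103.3/EI
  span DE: UDL 29: wL³/(24EI) = 83.28/EI
  span EF: UDL 30.4: wL³/(24EI) = 648.5/EI
  relative rotation θ_0 = (186.6 + 648.5)/EI = 835.1/EI
A unit hogging moment at E produces rotation L₁/(3EI) + L₂/(3EI) = 4.033/EI.
Slope continuity at E: θ_0 = M_E·4.033/EI, so M_E = 835.1/4.033 = 207 kip·ft (hogging).
Span DE, ΣM about D with M_E applied at E: R_E^{DE}·4.1 = 663.6 + 207, so R_E^{DE} = 212.3 kip and R_D = 246.9 − 212.3 = 34.55 kip.
Span EF, ΣM about F: R_E^{EF}·8 = 972.8 + 207, so R_E^{EF} = 147.5 kip and R_F = 243.2 − 147.5 = 95.72 kip.
R_E = 212.3 + 147.5 = 359.8 kip.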